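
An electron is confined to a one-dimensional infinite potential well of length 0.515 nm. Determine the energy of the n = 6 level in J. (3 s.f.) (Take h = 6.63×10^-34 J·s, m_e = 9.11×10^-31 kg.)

For an infinite well E_n = n²h²/(8m_eL²), so E_1 = h²/(8m_eL²) = (6.63×10^-34)²/(8·9.11×10^-31·(5.15×10^-10 m)²) = 2.274×10^-19 J.
Then E_6 = 6²·E_1 = 36·2.274×10^-19 J = 8.19×10^-18 J.

E_6 = 8.19×10^-18 J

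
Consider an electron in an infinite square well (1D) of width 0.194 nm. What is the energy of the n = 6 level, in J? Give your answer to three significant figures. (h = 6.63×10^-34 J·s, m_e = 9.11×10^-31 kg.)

E_6 = 5.77×10^-17 J

For an infinite well E_n = n²h²/(8m_eL²), so E_1 = h²/(8m_eL²) = (6.63×10^-34)²/(8·9.11×10^-31·(1.94×10^-10 m)²) = 1.603×10^-18 J.
Then E_6 = 6²·E_1 = 36·1.603×10^-18 J = 5.77×10^-17 J.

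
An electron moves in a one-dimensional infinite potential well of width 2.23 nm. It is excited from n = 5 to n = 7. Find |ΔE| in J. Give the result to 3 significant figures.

|ΔE| = 2.91×10^-19 J

E_1 = h²/(8m_eL²) = 1.212×10^-20 J.
|ΔE| = |5² − 7²|·E_1 = 24·1.212×10^-20 J = 2.91×10^-19 J.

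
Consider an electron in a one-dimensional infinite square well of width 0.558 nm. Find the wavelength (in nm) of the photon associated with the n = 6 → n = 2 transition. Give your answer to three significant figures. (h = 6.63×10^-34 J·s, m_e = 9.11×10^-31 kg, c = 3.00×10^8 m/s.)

λ = 32.1 nm

E_1 = h²/(8m_eL²) = 1.937×10^-19 J, so ΔE = (6² − 2²)E_1 = 6.198×10^-18 J.
λ = hc/ΔE = (6.63×10^-34·3.00×10^8)/6.198×10^-18 = 3.21×10^-8 m = 32.1 nm.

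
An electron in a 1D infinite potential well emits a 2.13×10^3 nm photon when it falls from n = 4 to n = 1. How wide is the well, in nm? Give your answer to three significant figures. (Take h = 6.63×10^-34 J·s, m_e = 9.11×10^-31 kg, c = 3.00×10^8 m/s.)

The photon carries ΔE = hc/λ = 6.63×10^-34·3.00×10^8/2.13×10^-6 m = 9.338×10^-20 J.
Since ΔE = (4² − 1²)E_1, E_1 = 6.225×10^-21 J, and L = h/√(8m_eE_1) = 3.11×10^-9 m = 3.11 nm.

L = 3.11 nm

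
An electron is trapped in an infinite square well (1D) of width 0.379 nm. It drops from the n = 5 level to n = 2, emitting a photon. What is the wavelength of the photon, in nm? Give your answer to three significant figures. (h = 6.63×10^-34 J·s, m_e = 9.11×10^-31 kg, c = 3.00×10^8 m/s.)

E_1 = h²/(8m_eL²) = 4.199×10^-19 J, so ΔE = (5² − 2²)E_1 = 8.818×10^-18 J.
λ = hc/ΔE = (6.63×10^-34·3.00×10^8)/8.818×10^-18 = 2.26×10^-8 m = 22.6 nm.

λ = 22.6 nm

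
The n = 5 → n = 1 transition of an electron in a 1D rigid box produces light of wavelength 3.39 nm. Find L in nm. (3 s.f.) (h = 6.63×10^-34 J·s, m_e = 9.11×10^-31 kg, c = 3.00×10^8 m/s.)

The photon carries ΔE = hc/λ = 6.63×10^-34·3.00×10^8/3.39×10^-9 m = 5.867×10^-17 J.
Since ΔE = (5² − 1²)E_1, E_1 = 2.445×10^-18 J, and L = h/√(8m_eE_1) = 1.57×10^-10 m = 0.157 nm.

L = 0.157 nm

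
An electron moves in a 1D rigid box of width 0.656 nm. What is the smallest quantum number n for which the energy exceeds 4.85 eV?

E_1 = h²/(8m_eL²) = 1.400×10^-19 J = 0.8739 eV.
Need n² > 4.85/0.8739 = 5.550, i.e. n > 2.356.
The smallest integer satisfying this is n = 3.

n = 3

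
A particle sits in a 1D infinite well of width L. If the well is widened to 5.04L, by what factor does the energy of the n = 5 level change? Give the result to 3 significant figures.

E_n ∝ 1/L², so the energy scales by 1/5.04² = 0.0394.

0.0394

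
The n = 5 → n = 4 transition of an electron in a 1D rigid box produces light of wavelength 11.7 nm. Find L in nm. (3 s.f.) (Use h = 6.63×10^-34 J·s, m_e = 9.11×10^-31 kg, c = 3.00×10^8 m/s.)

The photon carries ΔE = hc/λ = 6.63×10^-34·3.00×10^8/1.17×10^-8 m = 1.700×10^-17 J.
Since ΔE = (5² − 4²)E_1, E_1 = 1.889×10^-18 J, and L = h/√(8m_eE_1) = 1.79×10^-10 m = 0.179 nm.

L = 0.179 nm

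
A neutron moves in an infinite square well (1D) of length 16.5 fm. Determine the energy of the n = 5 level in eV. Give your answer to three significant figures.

E_5 = 1.88×10^7 eV

For an infinite well E_n = n²h²/(8m_nL²), so E_1 = h²/(8m_nL²) = (6.626×10^-34)²/(8·1.675×10^-27·(1.65×10^-14 m)²) = 1.203×10^-13 J.
Then E_5 = 5²·E_1 = 25·1.203×10^-13 J = 3.007×10^-12 J.
Converting, E_5 = 3.007×10^-12 J / (1.602×10^-19 J/eV) = 1.88×10^7 eV.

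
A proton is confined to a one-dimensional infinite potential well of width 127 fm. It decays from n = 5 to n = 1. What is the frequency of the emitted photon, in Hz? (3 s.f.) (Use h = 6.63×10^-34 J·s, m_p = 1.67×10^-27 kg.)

E_1 = h²/(8m_pL²) = 2.040×10^-15 J and ΔE = (5² − 1²)E_1 = 4.896×10^-14 J.
f = ΔE/h = 4.896×10^-14/6.63×10^-34 = 7.38×10^19 Hz.

f = 7.38×10^19 Hz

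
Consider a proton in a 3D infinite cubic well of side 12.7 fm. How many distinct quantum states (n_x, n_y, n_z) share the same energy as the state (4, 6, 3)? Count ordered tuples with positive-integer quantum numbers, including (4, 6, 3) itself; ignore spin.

The level has n_x² + n_y² + n_z² = 61. The ordered positive-integer solutions are (3, 4, 6), (3, 6, 4), (4, 3, 6), (4, 6, 3), (6, 3, 4), (6, 4, 3).
That gives 6 states.

degeneracy = 6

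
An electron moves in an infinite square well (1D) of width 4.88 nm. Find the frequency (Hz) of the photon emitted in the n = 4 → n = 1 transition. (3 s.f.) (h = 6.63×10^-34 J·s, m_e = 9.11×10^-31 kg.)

f = 5.73×10^13 Hz

E_1 = h²/(8m_eL²) = 2.533×10^-21 J and ΔE = (4² − 1²)E_1 = 3.800×10^-20 J.
f = ΔE/h = 3.800×10^-20/6.63×10^-34 = 5.73×10^13 Hz.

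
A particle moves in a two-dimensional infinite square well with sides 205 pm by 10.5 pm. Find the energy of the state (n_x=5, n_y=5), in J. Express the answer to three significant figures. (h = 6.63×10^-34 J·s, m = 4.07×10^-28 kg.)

For a 2D rectangular well E = (h²/8m)·Σ n_i²/L_i² = (6.63×10^-34)²/(8·4.07×10^-28) · [5²/(205 pm)² + 5²/(10.5 pm)²].
Evaluating gives E = 3.07×10^-17 J.

E = 3.07×10^-17 J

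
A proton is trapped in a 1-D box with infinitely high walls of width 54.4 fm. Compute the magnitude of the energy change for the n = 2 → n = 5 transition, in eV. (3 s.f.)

E_1 = h²/(8m_pL²) = 1.108×10^-14 J.
|ΔE| = |2² − 5²|·E_1 = 21·1.108×10^-14 J = 2.327×10^-13 J = 1.45×10^6 eV.

|ΔE| = 1.45×10^6 eV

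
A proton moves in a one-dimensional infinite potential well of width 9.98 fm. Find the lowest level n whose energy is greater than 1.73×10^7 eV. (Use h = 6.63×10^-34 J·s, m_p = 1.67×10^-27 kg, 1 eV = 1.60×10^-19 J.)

n = 3

E_1 = h²/(8m_pL²) = 3.303×10^-13 J = 2.064×10^6 eV.
Need n² > 1.73×10^7/2.064×10^6 = 8.382, i.e. n > 2.895.
The smallest integer satisfying this is n = 3.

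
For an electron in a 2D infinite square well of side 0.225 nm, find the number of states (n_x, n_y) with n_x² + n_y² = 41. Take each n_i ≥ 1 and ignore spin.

The level has n_x² + n_y² = 41. The ordered positive-integer solutions are (4, 5), (5, 4).
That gives 2 states.

degeneracy = 2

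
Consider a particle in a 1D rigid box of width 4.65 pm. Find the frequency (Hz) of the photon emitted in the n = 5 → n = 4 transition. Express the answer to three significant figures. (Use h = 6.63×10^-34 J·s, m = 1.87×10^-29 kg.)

f = 1.84×10^18 Hz

E_1 = h²/(8mL²) = 1.359×10^-16 J and ΔE = (5² − 4²)E_1 = 1.223×10^-15 J.
f = ΔE/h = 1.223×10^-15/6.63×10^-34 = 1.84×10^18 Hz.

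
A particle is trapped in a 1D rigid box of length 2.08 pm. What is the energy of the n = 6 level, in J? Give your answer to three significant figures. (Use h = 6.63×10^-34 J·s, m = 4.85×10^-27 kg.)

For an infinite well E_n = n²h²/(8mL²), so E_1 = h²/(8mL²) = (6.63×10^-34)²/(8·4.85×10^-27·(2.08×10^-12 m)²) = 2.619×10^-18 J.
Then E_6 = 6²·E_1 = 36·2.619×10^-18 J = 9.43×10^-17 J.

E_6 = 9.43×10^-17 J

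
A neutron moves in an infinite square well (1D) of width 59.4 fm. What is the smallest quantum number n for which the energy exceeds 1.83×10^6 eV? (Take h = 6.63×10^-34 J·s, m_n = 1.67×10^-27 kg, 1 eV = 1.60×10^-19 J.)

n = 6

E_1 = h²/(8m_nL²) = 9.325×10^-15 J = 5.828×10^4 eV.
Need n² > 1.83×10^6/5.828×10^4 = 31.40, i.e. n > 5.604.
The smallest integer satisfying this is n = 6.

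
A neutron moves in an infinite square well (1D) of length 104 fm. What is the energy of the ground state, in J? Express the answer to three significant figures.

For an infinite well E_n = n²h²/(8m_nL²), so E_1 = h²/(8m_nL²) = (6.626×10^-34)²/(8·1.675×10^-27·(1.04×10^-13 m)²) = 3.029×10^-15 J.

E_1 = 3.03×10^-15 J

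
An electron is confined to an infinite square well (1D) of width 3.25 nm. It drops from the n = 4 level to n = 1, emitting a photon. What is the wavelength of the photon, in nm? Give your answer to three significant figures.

λ = 2.32×10^3 nm

E_1 = h²/(8m_eL²) = 5.704×10^-21 J, so ΔE = (4² − 1²)E_1 = 8.556×10^-20 J.
λ = hc/ΔE = (6.626×10^-34·2.998×10^8)/8.556×10^-20 = 2.32×10^-6 m = 2.32×10^3 nm.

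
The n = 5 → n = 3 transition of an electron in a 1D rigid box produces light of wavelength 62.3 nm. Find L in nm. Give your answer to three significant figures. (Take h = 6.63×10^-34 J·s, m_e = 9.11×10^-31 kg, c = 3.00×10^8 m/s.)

The photon carries ΔE = hc/λ = 6.63×10^-34·3.00×10^8/6.23×10^-8 m = 3.193×10^-18 J.
Since ΔE = (5² − 3²)E_1, E_1 = 1.996×10^-19 J, and L = h/√(8m_eE_1) = 5.50×10^-10 m = 0.550 nm.

L = 0.550 nm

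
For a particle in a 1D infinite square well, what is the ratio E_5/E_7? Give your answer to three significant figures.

0.510

E_n ∝ n², so E_5/E_7 = 5²/7² = 25/49 = 0.510.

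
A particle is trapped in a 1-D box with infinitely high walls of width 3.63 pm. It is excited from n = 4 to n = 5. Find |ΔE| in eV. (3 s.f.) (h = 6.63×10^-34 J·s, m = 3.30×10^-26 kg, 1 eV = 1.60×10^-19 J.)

|ΔE| = 7.11 eV

E_1 = h²/(8mL²) = 1.264×10^-19 J.
|ΔE| = |4² − 5²|·E_1 = 9·1.264×10^-19 J = 1.138×10^-18 J = 7.11 eV.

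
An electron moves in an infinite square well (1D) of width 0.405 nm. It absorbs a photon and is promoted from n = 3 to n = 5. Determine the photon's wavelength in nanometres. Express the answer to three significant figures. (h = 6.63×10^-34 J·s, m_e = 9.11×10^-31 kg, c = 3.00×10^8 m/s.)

λ = 33.8 nm

E_1 = h²/(8m_eL²) = 3.677×10^-19 J, so ΔE = (5² − 3²)E_1 = 5.883×10^-18 J.
λ = hc/ΔE = (6.63×10^-34·3.00×10^8)/5.883×10^-18 = 3.38×10^-8 m = 33.8 nm.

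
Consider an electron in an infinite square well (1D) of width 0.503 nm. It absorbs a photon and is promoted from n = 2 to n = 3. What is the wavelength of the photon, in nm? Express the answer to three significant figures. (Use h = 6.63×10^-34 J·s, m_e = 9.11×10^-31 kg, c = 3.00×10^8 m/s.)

E_1 = h²/(8m_eL²) = 2.384×10^-19 J, so ΔE = (3² − 2²)E_1 = 1.192×10^-18 J.
λ = hc/ΔE = (6.63×10^-34·3.00×10^8)/1.192×10^-18 = 1.67×10^-7 m = 167 nm.

λ = 167 nm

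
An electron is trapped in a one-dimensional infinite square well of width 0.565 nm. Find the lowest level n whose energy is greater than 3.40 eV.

E_1 = h²/(8m_eL²) = 1.887×10^-19 J = 1.178 eV.
Need n² > 3.40/1.178 = 2.886, i.e. n > 1.699.
The smallest integer satisfying this is n = 2.

n = 2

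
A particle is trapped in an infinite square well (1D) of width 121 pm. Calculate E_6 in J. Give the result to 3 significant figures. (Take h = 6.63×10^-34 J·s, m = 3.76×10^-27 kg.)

For an infinite well E_n = n²h²/(8mL²), so E_1 = h²/(8mL²) = (6.63×10^-34)²/(8·3.76×10^-27·(1.21×10^-10 m)²) = 9.981×10^-22 J.
Then E_6 = 6²·E_1 = 36·9.981×10^-22 J = 3.59×10^-20 J.

E_6 = 3.59×10^-20 J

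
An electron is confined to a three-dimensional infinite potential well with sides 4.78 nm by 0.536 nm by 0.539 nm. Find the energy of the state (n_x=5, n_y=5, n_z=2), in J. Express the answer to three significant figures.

E = 6.14×10^-18 J

For a 3D rectangular well E = (h²/8m_e)·Σ n_i²/L_i² = (6.626×10^-34)²/(8·9.109×10^-31) · [5²/(4.78 nm)² + 5²/(0.536 nm)² + 2²/(0.539 nm)²].
Evaluating gives E = 6.14×10^-18 J.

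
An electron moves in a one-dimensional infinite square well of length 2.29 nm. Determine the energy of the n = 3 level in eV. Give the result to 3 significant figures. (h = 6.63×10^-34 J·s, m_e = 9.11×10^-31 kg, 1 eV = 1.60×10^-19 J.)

E_3 = 0.647 eV

For an infinite well E_n = n²h²/(8m_eL²), so E_1 = h²/(8m_eL²) = (6.63×10^-34)²/(8·9.11×10^-31·(2.29×10^-9 m)²) = 1.150×10^-20 J.
Then E_3 = 3²·E_1 = 9·1.150×10^-20 J = 1.035×10^-19 J.
Converting, E_3 = 1.035×10^-19 J / (1.60×10^-19 J/eV) = 0.647 eV.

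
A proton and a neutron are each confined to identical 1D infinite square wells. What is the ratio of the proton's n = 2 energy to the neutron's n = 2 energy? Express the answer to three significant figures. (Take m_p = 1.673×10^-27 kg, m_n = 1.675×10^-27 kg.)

1.00

E_n ∝ 1/m at fixed n and L, so the ratio is m_n/m_p = 1.675×10^-27/1.673×10^-27 = 1.00.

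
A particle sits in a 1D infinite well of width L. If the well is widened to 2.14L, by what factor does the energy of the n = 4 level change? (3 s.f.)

0.218

E_n ∝ 1/L², so the energy scales by 1/2.14² = 0.218.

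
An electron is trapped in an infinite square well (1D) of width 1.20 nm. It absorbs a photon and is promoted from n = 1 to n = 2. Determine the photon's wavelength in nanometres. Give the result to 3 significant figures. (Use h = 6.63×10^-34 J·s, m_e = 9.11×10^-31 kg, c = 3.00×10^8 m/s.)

E_1 = h²/(8m_eL²) = 4.188×10^-20 J, so ΔE = (2² − 1²)E_1 = 1.256×10^-19 J.
λ = hc/ΔE = (6.63×10^-34·3.00×10^8)/1.256×10^-19 = 1.58×10^-6 m = 1.58×10^3 nm.

λ = 1.58×10^3 nm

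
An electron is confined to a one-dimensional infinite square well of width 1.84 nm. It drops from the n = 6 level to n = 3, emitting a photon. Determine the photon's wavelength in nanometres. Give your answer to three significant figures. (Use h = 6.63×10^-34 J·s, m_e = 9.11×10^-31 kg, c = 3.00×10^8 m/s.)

λ = 414 nm

E_1 = h²/(8m_eL²) = 1.781×10^-20 J, so ΔE = (6² − 3²)E_1 = 4.809×10^-19 J.
λ = hc/ΔE = (6.63×10^-34·3.00×10^8)/4.809×10^-19 = 4.14×10^-7 m = 414 nm.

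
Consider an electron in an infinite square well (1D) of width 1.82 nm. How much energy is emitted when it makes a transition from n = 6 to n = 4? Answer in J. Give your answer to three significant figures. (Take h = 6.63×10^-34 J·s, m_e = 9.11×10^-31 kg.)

E_1 = h²/(8m_eL²) = 1.821×10^-20 J.
|ΔE| = |6² − 4²|·E_1 = 20·1.821×10^-20 J = 3.64×10^-19 J.

|ΔE| = 3.64×10^-19 J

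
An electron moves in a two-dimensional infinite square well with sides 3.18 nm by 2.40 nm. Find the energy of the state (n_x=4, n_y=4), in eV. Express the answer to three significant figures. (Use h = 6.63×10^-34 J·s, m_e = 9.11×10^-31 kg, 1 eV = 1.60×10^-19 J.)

For a 2D rectangular well E = (h²/8m_e)·Σ n_i²/L_i² = (6.63×10^-34)²/(8·9.11×10^-31) · [4²/(3.18 nm)² + 4²/(2.40 nm)²].
Evaluating gives E = 2.630×10^-19 J = 1.64 eV.

E = 1.64 eV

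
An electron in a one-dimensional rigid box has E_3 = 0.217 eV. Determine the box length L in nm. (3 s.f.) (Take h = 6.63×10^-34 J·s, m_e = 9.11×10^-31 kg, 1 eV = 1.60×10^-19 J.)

From E_n = n²h²/(8m_eL²), L = n·h/√(8m_eE_n).
E_3 = 0.217 eV = 3.472×10^-20 J, so L = 3·6.63×10^-34/√(8·9.11×10^-31·3.472×10^-20) = 3.95×10^-9 m = 3.95 nm.

L = 3.95 nm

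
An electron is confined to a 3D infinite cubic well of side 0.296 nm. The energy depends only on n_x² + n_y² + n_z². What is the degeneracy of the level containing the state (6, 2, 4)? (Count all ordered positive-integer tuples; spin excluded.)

degeneracy = 6

The level has n_x² + n_y² + n_z² = 56. The ordered positive-integer solutions are (2, 4, 6), (2, 6, 4), (4, 2, 6), (4, 6, 2), (6, 2, 4), (6, 4, 2).
That gives 6 states.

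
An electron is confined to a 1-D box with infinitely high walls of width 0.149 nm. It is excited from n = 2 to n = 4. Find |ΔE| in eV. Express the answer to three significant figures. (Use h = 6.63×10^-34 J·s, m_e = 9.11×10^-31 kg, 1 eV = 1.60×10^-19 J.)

E_1 = h²/(8m_eL²) = 2.717×10^-18 J.
|ΔE| = |2² − 4²|·E_1 = 12·2.717×10^-18 J = 3.260×10^-17 J = 204 eV.

|ΔE| = 204 eV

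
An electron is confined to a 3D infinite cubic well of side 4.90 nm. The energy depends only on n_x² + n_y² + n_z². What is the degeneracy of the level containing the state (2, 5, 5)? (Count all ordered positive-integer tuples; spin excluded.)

degeneracy = 12

The level has n_x² + n_y² + n_z² = 54. The ordered positive-integer solutions are (1, 2, 7), (1, 7, 2), (2, 1, 7), (2, 5, 5), (2, 7, 1), (3, 3, 6), (3, 6, 3), (5, 2, 5), (5, 5, 2), (6, 3, 3), (7, 1, 2), (7, 2, 1).
That gives 12 states.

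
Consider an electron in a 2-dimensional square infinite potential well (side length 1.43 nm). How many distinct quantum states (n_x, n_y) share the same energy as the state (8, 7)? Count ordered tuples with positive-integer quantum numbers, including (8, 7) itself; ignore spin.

The level has n_x² + n_y² = 113. The ordered positive-integer solutions are (7, 8), (8, 7).
That gives 2 states.

degeneracy = 2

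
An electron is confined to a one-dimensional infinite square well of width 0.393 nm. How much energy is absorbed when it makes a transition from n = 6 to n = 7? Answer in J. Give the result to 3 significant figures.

E_1 = h²/(8m_eL²) = 3.901×10^-19 J.
|ΔE| = |6² − 7²|·E_1 = 13·3.901×10^-19 J = 5.07×10^-18 J.

|ΔE| = 5.07×10^-18 J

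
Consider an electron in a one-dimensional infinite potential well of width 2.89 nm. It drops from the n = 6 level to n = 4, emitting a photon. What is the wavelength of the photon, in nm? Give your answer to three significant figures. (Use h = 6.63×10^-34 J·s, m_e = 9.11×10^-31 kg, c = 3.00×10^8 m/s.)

E_1 = h²/(8m_eL²) = 7.221×10^-21 J, so ΔE = (6² − 4²)E_1 = 1.444×10^-19 J.
λ = hc/ΔE = (6.63×10^-34·3.00×10^8)/1.444×10^-19 = 1.38×10^-6 m = 1.38×10^3 nm.

λ = 1.38×10^3 nm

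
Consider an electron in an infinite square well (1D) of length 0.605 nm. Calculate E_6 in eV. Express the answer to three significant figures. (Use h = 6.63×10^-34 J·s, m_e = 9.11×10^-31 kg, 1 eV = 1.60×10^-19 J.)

E_6 = 37.1 eV

For an infinite well E_n = n²h²/(8m_eL²), so E_1 = h²/(8m_eL²) = (6.63×10^-34)²/(8·9.11×10^-31·(6.05×10^-10 m)²) = 1.648×10^-19 J.
Then E_6 = 6²·E_1 = 36·1.648×10^-19 J = 5.933×10^-18 J.
Converting, E_6 = 5.933×10^-18 J / (1.60×10^-19 J/eV) = 37.1 eV.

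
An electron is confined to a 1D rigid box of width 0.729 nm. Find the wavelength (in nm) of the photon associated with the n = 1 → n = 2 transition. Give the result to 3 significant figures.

E_1 = h²/(8m_eL²) = 1.134×10^-19 J, so ΔE = (2² − 1²)E_1 = 3.402×10^-19 J.
λ = hc/ΔE = (6.626×10^-34·2.998×10^8)/3.402×10^-19 = 5.84×10^-7 m = 584 nm.

λ = 584 nm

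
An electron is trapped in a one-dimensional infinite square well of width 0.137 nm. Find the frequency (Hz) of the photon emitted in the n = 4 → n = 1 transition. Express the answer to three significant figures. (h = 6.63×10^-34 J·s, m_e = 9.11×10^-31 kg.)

f = 7.27×10^16 Hz

E_1 = h²/(8m_eL²) = 3.213×10^-18 J and ΔE = (4² − 1²)E_1 = 4.819×10^-17 J.
f = ΔE/h = 4.819×10^-17/6.63×10^-34 = 7.27×10^16 Hz.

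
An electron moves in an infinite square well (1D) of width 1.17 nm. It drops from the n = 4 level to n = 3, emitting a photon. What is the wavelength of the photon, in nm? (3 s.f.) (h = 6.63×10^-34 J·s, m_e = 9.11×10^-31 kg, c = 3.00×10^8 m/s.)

λ = 645 nm

E_1 = h²/(8m_eL²) = 4.406×10^-20 J, so ΔE = (4² − 3²)E_1 = 3.084×10^-19 J.
λ = hc/ΔE = (6.63×10^-34·3.00×10^8)/3.084×10^-19 = 6.45×10^-7 m = 645 nm.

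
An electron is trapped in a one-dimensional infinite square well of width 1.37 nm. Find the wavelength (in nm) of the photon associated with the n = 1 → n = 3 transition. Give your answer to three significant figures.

E_1 = h²/(8m_eL²) = 3.210×10^-20 J, so ΔE = (3² − 1²)E_1 = 2.568×10^-19 J.
λ = hc/ΔE = (6.626×10^-34·2.998×10^8)/2.568×10^-19 = 7.74×10^-7 m = 774 nm.

λ = 774 nm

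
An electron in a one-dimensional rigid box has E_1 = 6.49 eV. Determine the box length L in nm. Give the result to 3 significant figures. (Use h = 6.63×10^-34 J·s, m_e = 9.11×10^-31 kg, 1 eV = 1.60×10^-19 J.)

From E_n = n²h²/(8m_eL²), L = n·h/√(8m_eE_n).
E_1 = 6.49 eV = 1.038×10^-18 J, so L = 1·6.63×10^-34/√(8·9.11×10^-31·1.038×10^-18) = 2.41×10^-10 m = 0.241 nm.

L = 0.241 nm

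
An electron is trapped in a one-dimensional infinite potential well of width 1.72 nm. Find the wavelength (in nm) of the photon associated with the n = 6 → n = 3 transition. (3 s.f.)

λ = 361 nm

E_1 = h²/(8m_eL²) = 2.037×10^-20 J, so ΔE = (6² − 3²)E_1 = 5.500×10^-19 J.
λ = hc/ΔE = (6.626×10^-34·2.998×10^8)/5.500×10^-19 = 3.61×10^-7 m = 361 nm.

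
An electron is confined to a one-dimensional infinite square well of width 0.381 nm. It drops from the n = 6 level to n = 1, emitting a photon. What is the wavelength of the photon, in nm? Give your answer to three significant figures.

E_1 = h²/(8m_eL²) = 4.150×10^-19 J, so ΔE = (6² − 1²)E_1 = 1.452×10^-17 J.
λ = hc/ΔE = (6.626×10^-34·2.998×10^8)/1.452×10^-17 = 1.37×10^-8 m = 13.7 nm.

λ = 13.7 nm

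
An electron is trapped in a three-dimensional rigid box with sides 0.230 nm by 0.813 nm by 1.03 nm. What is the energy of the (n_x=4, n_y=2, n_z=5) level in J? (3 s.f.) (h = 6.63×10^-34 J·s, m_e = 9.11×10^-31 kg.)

For a 3D rectangular well E = (h²/8m_e)·Σ n_i²/L_i² = (6.63×10^-34)²/(8·9.11×10^-31) · [4²/(0.230 nm)² + 2²/(0.813 nm)² + 5²/(1.03 nm)²].
Evaluating gives E = 2.00×10^-17 J.

E = 2.00×10^-17 J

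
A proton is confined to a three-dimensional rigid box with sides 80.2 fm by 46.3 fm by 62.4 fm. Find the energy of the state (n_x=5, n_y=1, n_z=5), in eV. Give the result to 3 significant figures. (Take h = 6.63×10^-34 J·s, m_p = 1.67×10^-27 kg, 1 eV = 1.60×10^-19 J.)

For a 3D rectangular well E = (h²/8m_p)·Σ n_i²/L_i² = (6.63×10^-34)²/(8·1.67×10^-27) · [5²/(80.2 fm)² + 1²/(46.3 fm)² + 5²/(62.4 fm)²].
Evaluating gives E = 3.545×10^-13 J = 2.22×10^6 eV.

E = 2.22×10^6 eV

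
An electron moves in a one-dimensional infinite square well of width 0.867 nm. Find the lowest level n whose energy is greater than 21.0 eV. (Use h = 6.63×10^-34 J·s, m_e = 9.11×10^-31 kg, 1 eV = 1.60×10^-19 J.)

n = 7

E_1 = h²/(8m_eL²) = 8.024×10^-20 J = 0.5015 eV.
Need n² > 21.0/0.5015 = 41.87, i.e. n > 6.471.
The smallest integer satisfying this is n = 7.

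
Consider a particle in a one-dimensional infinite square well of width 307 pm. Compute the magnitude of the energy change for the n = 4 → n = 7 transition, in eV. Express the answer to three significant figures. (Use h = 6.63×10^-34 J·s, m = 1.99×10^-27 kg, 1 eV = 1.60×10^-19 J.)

E_1 = h²/(8mL²) = 2.930×10^-22 J.
|ΔE| = |4² − 7²|·E_1 = 33·2.930×10^-22 J = 9.669×10^-21 J = 0.0604 eV.

|ΔE| = 0.0604 eV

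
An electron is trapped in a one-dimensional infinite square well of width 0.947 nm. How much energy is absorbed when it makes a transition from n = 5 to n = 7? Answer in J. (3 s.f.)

|ΔE| = 1.61×10^-18 J

E_1 = h²/(8m_eL²) = 6.718×10^-20 J.
|ΔE| = |5² − 7²|·E_1 = 24·6.718×10^-20 J = 1.61×10^-18 J.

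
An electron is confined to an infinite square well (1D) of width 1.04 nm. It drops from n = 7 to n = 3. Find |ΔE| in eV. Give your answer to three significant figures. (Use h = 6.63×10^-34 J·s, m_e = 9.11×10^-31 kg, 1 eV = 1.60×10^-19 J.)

|ΔE| = 13.9 eV

E_1 = h²/(8m_eL²) = 5.576×10^-20 J.
|ΔE| = |7² − 3²|·E_1 = 40·5.576×10^-20 J = 2.230×10^-18 J = 13.9 eV.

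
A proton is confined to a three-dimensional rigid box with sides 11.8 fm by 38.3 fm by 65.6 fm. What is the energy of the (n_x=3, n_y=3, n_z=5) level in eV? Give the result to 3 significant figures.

E = 1.57×10^7 eV

For a 3D rectangular well E = (h²/8m_p)·Σ n_i²/L_i² = (6.626×10^-34)²/(8·1.673×10^-27) · [3²/(11.8 fm)² + 3²/(38.3 fm)² + 5²/(65.6 fm)²].
Evaluating gives E = 2.512×10^-12 J = 1.57×10^7 eV.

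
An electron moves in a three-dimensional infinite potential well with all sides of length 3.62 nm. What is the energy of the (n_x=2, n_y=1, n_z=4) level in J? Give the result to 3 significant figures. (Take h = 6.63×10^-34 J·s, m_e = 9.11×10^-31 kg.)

E = 9.67×10^-20 J

For a 3D rectangular well E = (h²/8m_e)·Σ n_i²/L_i² = (6.63×10^-34)²/(8·9.11×10^-31) · [2²/(3.62 nm)² + 1²/(3.62 nm)² + 4²/(3.62 nm)²].
Evaluating gives E = 9.67×10^-20 J.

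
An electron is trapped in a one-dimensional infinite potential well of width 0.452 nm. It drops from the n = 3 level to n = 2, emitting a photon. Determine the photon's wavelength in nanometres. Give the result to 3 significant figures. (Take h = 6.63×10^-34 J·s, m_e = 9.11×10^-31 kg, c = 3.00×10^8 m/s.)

E_1 = h²/(8m_eL²) = 2.952×10^-19 J, so ΔE = (3² − 2²)E_1 = 1.476×10^-18 J.
λ = hc/ΔE = (6.63×10^-34·3.00×10^8)/1.476×10^-18 = 1.35×10^-7 m = 135 nm.

λ = 135 nm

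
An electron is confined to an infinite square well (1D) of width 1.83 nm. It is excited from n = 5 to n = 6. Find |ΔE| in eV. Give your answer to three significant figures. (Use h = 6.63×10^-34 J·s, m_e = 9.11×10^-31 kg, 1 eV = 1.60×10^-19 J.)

|ΔE| = 1.24 eV

E_1 = h²/(8m_eL²) = 1.801×10^-20 J.
|ΔE| = |5² − 6²|·E_1 = 11·1.801×10^-20 J = 1.981×10^-19 J = 1.24 eV.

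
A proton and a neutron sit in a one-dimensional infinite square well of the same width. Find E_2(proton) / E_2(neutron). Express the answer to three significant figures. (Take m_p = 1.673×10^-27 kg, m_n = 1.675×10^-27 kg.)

1.00

E_n ∝ 1/m at fixed n and L, so the ratio is m_n/m_p = 1.675×10^-27/1.673×10^-27 = 1.00.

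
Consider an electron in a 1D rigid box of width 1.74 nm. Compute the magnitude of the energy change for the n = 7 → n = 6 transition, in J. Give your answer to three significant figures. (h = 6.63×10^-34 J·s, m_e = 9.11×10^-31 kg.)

E_1 = h²/(8m_eL²) = 1.992×10^-20 J.
|ΔE| = |7² − 6²|·E_1 = 13·1.992×10^-20 J = 2.59×10^-19 J.

|ΔE| = 2.59×10^-19 J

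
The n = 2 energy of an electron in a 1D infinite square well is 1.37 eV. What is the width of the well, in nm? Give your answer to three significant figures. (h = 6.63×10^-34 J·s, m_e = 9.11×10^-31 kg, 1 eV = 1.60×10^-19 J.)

From E_n = n²h²/(8m_eL²), L = n·h/√(8m_eE_n).
E_2 = 1.37 eV = 2.192×10^-19 J, so L = 2·6.63×10^-34/√(8·9.11×10^-31·2.192×10^-19) = 1.05×10^-9 m = 1.05 nm.

L = 1.05 nm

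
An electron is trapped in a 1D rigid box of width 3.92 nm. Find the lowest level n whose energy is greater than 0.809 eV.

E_1 = h²/(8m_eL²) = 3.921×10^-21 J = 0.02448 eV.
Need n² > 0.809/0.02448 = 33.05, i.e. n > 5.749.
The smallest integer satisfying this is n = 6.

n = 6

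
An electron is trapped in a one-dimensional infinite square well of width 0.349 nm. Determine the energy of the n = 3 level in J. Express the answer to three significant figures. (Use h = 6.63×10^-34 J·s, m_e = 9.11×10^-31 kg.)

For an infinite well E_n = n²h²/(8m_eL²), so E_1 = h²/(8m_eL²) = (6.63×10^-34)²/(8·9.11×10^-31·(3.49×10^-10 m)²) = 4.952×10^-19 J.
Then E_3 = 3²·E_1 = 9·4.952×10^-19 J = 4.46×10^-18 J.

E_3 = 4.46×10^-18 J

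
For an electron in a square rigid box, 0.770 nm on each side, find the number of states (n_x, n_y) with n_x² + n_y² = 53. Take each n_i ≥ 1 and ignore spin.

degeneracy = 2

The level has n_x² + n_y² = 53. The ordered positive-integer solutions are (2, 7), (7, 2).
That gives 2 states.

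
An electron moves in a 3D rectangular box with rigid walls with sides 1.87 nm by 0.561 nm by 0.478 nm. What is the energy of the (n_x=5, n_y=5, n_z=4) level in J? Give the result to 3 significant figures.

E = 9.44×10^-18 J

For a 3D rectangular well E = (h²/8m_e)·Σ n_i²/L_i² = (6.626×10^-34)²/(8·9.109×10^-31) · [5²/(1.87 nm)² + 5²/(0.561 nm)² + 4²/(0.478 nm)²].
Evaluating gives E = 9.44×10^-18 J.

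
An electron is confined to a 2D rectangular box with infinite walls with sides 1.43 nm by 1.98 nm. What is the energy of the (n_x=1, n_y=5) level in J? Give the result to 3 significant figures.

For a 2D rectangular well E = (h²/8m_e)·Σ n_i²/L_i² = (6.626×10^-34)²/(8·9.109×10^-31) · [1²/(1.43 nm)² + 5²/(1.98 nm)²].
Evaluating gives E = 4.14×10^-19 J.

E = 4.14×10^-19 J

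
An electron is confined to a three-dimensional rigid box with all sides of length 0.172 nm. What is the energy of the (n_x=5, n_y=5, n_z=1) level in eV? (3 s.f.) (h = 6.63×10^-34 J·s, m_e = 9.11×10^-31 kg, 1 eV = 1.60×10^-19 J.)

For a 3D rectangular well E = (h²/8m_e)·Σ n_i²/L_i² = (6.63×10^-34)²/(8·9.11×10^-31) · [5²/(0.172 nm)² + 5²/(0.172 nm)² + 1²/(0.172 nm)²].
Evaluating gives E = 1.040×10^-16 J = 650 eV.

E = 650 eV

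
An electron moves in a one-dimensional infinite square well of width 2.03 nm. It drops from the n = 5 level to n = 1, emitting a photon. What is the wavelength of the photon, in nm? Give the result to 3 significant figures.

λ = 566 nm

E_1 = h²/(8m_eL²) = 1.462×10^-20 J, so ΔE = (5² − 1²)E_1 = 3.509×10^-19 J.
λ = hc/ΔE = (6.626×10^-34·2.998×10^8)/3.509×10^-19 = 5.66×10^-7 m = 566 nm.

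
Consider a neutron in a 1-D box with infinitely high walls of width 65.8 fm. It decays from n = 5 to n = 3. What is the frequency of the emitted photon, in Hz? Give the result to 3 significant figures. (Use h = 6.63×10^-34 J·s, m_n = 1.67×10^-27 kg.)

E_1 = h²/(8m_nL²) = 7.599×10^-15 J and ΔE = (5² − 3²)E_1 = 1.216×10^-13 J.
f = ΔE/h = 1.216×10^-13/6.63×10^-34 = 1.83×10^20 Hz.

f = 1.83×10^20 Hz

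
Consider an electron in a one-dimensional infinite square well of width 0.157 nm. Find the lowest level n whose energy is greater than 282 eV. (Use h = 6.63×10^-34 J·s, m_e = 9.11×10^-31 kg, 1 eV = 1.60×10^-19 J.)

n = 5

E_1 = h²/(8m_eL²) = 2.447×10^-18 J = 15.29 eV.
Need n² > 282/15.29 = 18.44, i.e. n > 4.294.
The smallest integer satisfying this is n = 5.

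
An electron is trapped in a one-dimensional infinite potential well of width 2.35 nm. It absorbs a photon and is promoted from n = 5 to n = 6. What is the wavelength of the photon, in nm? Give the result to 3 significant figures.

E_1 = h²/(8m_eL²) = 1.091×10^-20 J, so ΔE = (6² − 5²)E_1 = 1.200×10^-19 J.
λ = hc/ΔE = (6.626×10^-34·2.998×10^8)/1.200×10^-19 = 1.66×10^-6 m = 1.66×10^3 nm.

λ = 1.66×10^3 nm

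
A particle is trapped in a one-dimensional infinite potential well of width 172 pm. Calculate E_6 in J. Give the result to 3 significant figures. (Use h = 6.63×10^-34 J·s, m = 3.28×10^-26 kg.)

For an infinite well E_n = n²h²/(8mL²), so E_1 = h²/(8mL²) = (6.63×10^-34)²/(8·3.28×10^-26·(1.72×10^-10 m)²) = 5.662×10^-23 J.
Then E_6 = 6²·E_1 = 36·5.662×10^-23 J = 2.04×10^-21 J.

E_6 = 2.04×10^-21 J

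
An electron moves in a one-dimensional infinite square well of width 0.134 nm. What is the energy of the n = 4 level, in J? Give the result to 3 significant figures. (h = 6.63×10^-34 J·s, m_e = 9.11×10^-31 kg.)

For an infinite well E_n = n²h²/(8m_eL²), so E_1 = h²/(8m_eL²) = (6.63×10^-34)²/(8·9.11×10^-31·(1.34×10^-10 m)²) = 3.359×10^-18 J.
Then E_4 = 4²·E_1 = 16·3.359×10^-18 J = 5.37×10^-17 J.

E_4 = 5.37×10^-17 J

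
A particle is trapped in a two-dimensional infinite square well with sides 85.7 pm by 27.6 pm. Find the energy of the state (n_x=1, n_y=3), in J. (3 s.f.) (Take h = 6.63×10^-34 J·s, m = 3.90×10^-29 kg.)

For a 2D rectangular well E = (h²/8m)·Σ n_i²/L_i² = (6.63×10^-34)²/(8·3.90×10^-29) · [1²/(85.7 pm)² + 3²/(27.6 pm)²].
Evaluating gives E = 1.68×10^-17 J.

E = 1.68×10^-17 J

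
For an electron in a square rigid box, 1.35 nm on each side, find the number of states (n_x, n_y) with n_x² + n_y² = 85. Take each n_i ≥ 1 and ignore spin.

The level has n_x² + n_y² = 85. The ordered positive-integer solutions are (2, 9), (6, 7), (7, 6), (9, 2).
That gives 4 states.

degeneracy = 4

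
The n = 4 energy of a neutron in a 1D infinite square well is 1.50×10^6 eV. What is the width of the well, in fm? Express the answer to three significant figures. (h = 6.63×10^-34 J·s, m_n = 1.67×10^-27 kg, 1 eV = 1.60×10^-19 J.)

L = 46.8 fm

From E_n = n²h²/(8m_nL²), L = n·h/√(8m_nE_n).
E_4 = 1.50×10^6 eV = 2.400×10^-13 J, so L = 4·6.63×10^-34/√(8·1.67×10^-27·2.400×10^-13) = 4.68×10^-14 m = 46.8 fm.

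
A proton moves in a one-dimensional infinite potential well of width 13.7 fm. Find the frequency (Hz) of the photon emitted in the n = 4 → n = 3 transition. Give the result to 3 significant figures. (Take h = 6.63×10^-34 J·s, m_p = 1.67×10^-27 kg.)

f = 1.85×10^21 Hz

E_1 = h²/(8m_pL²) = 1.753×10^-13 J and ΔE = (4² − 3²)E_1 = 1.227×10^-12 J.
f = ΔE/h = 1.227×10^-12/6.63×10^-34 = 1.85×10^21 Hz.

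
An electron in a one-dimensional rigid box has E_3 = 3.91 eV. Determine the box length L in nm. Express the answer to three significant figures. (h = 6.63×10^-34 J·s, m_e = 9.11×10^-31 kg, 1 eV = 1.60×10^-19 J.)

From E_n = n²h²/(8m_eL²), L = n·h/√(8m_eE_n).
E_3 = 3.91 eV = 6.256×10^-19 J, so L = 3·6.63×10^-34/√(8·9.11×10^-31·6.256×10^-19) = 9.31×10^-10 m = 0.931 nm.

L = 0.931 nm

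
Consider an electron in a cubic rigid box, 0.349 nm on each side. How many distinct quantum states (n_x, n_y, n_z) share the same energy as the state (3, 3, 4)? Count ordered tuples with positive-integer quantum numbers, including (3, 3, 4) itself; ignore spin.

The level has n_x² + n_y² + n_z² = 34. The ordered positive-integer solutions are (3, 3, 4), (3, 4, 3), (4, 3, 3).
That gives 3 states.

degeneracy = 3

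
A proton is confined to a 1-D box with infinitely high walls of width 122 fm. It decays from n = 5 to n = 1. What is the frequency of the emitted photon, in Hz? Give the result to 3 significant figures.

E_1 = h²/(8m_pL²) = 2.204×10^-15 J and ΔE = (5² − 1²)E_1 = 5.290×10^-14 J.
f = ΔE/h = 5.290×10^-14/6.626×10^-34 = 7.98×10^19 Hz.

f = 7.98×10^19 Hz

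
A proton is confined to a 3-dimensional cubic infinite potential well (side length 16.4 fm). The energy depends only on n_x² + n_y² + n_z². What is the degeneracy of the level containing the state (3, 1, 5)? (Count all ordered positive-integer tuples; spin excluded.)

The level has n_x² + n_y² + n_z² = 35. The ordered positive-integer solutions are (1, 3, 5), (1, 5, 3), (3, 1, 5), (3, 5, 1), (5, 1, 3), (5, 3, 1).
That gives 6 states.

degeneracy = 6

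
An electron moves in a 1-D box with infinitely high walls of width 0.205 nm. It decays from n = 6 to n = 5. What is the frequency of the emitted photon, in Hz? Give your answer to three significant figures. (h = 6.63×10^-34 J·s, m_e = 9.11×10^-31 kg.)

f = 2.38×10^16 Hz

E_1 = h²/(8m_eL²) = 1.435×10^-18 J and ΔE = (6² − 5²)E_1 = 1.579×10^-17 J.
f = ΔE/h = 1.579×10^-17/6.63×10^-34 = 2.38×10^16 Hz.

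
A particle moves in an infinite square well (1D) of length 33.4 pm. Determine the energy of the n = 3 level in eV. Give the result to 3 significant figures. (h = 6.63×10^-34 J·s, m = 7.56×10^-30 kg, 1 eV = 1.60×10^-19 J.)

For an infinite well E_n = n²h²/(8mL²), so E_1 = h²/(8mL²) = (6.63×10^-34)²/(8·7.56×10^-30·(3.34×10^-11 m)²) = 6.515×10^-18 J.
Then E_3 = 3²·E_1 = 9·6.515×10^-18 J = 5.863×10^-17 J.
Converting, E_3 = 5.863×10^-17 J / (1.60×10^-19 J/eV) = 366 eV.

E_3 = 366 eV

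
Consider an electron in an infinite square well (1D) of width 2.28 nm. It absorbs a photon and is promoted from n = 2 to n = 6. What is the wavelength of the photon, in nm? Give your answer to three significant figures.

E_1 = h²/(8m_eL²) = 1.159×10^-20 J, so ΔE = (6² − 2²)E_1 = 3.709×10^-19 J.
λ = hc/ΔE = (6.626×10^-34·2.998×10^8)/3.709×10^-19 = 5.36×10^-7 m = 536 nm.

λ = 536 nm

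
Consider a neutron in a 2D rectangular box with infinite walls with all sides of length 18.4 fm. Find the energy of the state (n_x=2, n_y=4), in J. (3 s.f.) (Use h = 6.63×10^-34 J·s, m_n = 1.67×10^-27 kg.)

For a 2D rectangular well E = (h²/8m_n)·Σ n_i²/L_i² = (6.63×10^-34)²/(8·1.67×10^-27) · [2²/(18.4 fm)² + 4²/(18.4 fm)²].
Evaluating gives E = 1.94×10^-12 J.

E = 1.94×10^-12 J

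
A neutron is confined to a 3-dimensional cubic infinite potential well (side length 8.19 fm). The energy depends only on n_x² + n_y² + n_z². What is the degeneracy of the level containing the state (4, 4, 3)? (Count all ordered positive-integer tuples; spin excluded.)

degeneracy = 9

The level has n_x² + n_y² + n_z² = 41. The ordered positive-integer solutions are (1, 2, 6), (1, 6, 2), (2, 1, 6), (2, 6, 1), (3, 4, 4), (4, 3, 4), (4, 4, 3), (6, 1, 2), (6, 2, 1).
That gives 9 states.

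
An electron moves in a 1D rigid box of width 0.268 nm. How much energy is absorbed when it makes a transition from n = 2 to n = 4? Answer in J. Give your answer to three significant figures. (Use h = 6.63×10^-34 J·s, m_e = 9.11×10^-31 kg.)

E_1 = h²/(8m_eL²) = 8.397×10^-19 J.
|ΔE| = |2² − 4²|·E_1 = 12·8.397×10^-19 J = 1.01×10^-17 J.

|ΔE| = 1.01×10^-17 J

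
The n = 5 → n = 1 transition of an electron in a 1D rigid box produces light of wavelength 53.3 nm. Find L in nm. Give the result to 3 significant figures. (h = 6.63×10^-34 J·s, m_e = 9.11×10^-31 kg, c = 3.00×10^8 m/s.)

L = 0.623 nm

The photon carries ΔE = hc/λ = 6.63×10^-34·3.00×10^8/5.33×10^-8 m = 3.732×10^-18 J.
Since ΔE = (5² − 1²)E_1, E_1 = 1.555×10^-19 J, and L = h/√(8m_eE_1) = 6.23×10^-10 m = 0.623 nm.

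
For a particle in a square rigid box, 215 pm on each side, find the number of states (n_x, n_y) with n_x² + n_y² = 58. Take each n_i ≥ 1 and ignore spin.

The level has n_x² + n_y² = 58. The ordered positive-integer solutions are (3, 7), (7, 3).
That gives 2 states.

degeneracy = 2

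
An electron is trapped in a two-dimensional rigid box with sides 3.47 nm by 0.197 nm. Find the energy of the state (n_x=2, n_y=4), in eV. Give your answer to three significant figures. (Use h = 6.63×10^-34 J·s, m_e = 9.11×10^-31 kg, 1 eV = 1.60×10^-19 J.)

E = 156 eV

For a 2D rectangular well E = (h²/8m_e)·Σ n_i²/L_i² = (6.63×10^-34)²/(8·9.11×10^-31) · [2²/(3.47 nm)² + 4²/(0.197 nm)²].
Evaluating gives E = 2.489×10^-17 J = 156 eV.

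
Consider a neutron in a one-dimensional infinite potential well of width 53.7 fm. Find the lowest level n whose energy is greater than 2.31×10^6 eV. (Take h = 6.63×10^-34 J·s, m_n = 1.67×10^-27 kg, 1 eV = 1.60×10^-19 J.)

n = 6

E_1 = h²/(8m_nL²) = 1.141×10^-14 J = 7.131×10^4 eV.
Need n² > 2.31×10^6/7.131×10^4 = 32.39, i.e. n > 5.691.
The smallest integer satisfying this is n = 6.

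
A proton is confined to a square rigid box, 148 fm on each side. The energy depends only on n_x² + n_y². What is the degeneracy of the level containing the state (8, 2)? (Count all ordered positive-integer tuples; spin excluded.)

degeneracy = 2

The level has n_x² + n_y² = 68. The ordered positive-integer solutions are (2, 8), (8, 2).
That gives 2 states.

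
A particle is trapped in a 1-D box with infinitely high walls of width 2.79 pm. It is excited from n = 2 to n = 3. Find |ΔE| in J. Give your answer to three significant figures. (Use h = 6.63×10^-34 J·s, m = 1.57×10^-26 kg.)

|ΔE| = 2.25×10^-18 J

E_1 = h²/(8mL²) = 4.496×10^-19 J.
|ΔE| = |2² − 3²|·E_1 = 5·4.496×10^-19 J = 2.25×10^-18 J.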